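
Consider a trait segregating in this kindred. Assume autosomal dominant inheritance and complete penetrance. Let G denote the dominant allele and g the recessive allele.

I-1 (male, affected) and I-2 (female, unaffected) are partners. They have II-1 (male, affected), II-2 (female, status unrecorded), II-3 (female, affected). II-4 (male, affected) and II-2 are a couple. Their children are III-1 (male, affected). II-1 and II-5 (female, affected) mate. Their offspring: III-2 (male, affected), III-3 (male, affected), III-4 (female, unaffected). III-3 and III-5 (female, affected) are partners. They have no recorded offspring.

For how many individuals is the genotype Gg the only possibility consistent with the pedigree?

3

Obligate heterozygotes: II-1 is affected so carries G and received g from I-2 (gg), so II-1 is Gg; II-3 is affected so carries G and received g from I-2 (gg), so II-3 is Gg; II-5 is affected so carries G and passed g to III-4 (gg), so II-5 is Gg.
Every other individual is either homozygous by phenotype or has at least one consistent homozygous assignment, so the count is 3.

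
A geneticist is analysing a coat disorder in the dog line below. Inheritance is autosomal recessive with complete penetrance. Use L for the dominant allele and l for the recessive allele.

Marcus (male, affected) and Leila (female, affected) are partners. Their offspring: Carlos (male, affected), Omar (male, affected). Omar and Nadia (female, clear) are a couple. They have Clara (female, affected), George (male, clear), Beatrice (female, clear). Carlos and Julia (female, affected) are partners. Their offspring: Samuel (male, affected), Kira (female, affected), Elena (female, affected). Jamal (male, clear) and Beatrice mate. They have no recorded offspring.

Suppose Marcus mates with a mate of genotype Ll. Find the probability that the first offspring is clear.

1/2

Marcus is affected, so Marcus is ll.
The cross gives 1/2 Ll : 1/2 ll, so P(offspring is clear) = 1/2.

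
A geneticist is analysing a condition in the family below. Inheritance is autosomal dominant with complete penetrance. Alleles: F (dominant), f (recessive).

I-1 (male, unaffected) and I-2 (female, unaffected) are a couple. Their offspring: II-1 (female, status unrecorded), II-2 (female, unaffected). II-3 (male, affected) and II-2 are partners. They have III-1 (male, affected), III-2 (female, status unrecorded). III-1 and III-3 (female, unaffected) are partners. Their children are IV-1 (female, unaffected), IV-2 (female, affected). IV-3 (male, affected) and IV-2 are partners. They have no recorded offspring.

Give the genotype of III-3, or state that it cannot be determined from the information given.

III-3 is unaffected, so III-3 is ff.

ff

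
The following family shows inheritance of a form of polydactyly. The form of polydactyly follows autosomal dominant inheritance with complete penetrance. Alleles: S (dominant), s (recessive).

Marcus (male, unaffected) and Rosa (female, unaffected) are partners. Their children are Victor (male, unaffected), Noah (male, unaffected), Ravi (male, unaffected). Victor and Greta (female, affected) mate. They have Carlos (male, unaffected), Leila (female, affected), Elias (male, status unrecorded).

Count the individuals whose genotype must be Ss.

2

Obligate heterozygotes: Greta is affected so carries S and passed s to Carlos (ss), so Greta is Ss; Leila is affected so carries S and received s from Victor (ss), so Leila is Ss.
Every other individual is either homozygous by phenotype or has at least one consistent homozygous assignment, so the count is 2.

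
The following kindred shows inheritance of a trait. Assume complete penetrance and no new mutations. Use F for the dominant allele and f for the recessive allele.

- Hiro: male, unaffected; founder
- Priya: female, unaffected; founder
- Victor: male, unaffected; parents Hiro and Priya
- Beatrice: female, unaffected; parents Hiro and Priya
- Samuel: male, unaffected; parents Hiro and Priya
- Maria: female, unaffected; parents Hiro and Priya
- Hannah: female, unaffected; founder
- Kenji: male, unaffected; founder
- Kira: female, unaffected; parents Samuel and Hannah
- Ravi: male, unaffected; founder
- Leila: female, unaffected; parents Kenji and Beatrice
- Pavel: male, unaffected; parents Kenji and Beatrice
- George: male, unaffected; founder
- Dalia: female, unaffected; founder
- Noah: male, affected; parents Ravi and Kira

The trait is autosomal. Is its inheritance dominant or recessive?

recessive

Ravi and Kira are both unaffected yet have an affected child Noah. Under dominance, an affected child requires at least one affected parent, so the trait cannot be dominant.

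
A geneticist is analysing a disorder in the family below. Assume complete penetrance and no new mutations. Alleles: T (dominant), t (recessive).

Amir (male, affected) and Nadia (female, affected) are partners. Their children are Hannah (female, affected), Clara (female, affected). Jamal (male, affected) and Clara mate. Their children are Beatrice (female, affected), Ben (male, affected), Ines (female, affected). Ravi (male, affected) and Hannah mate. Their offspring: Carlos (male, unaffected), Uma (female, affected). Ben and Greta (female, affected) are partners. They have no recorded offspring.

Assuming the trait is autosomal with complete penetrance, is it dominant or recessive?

dominant

Ravi and Hannah are both affected yet have an unaffected child Carlos. Under a recessive model two affected parents are homozygous and every child would be affected, so the trait cannot be recessive.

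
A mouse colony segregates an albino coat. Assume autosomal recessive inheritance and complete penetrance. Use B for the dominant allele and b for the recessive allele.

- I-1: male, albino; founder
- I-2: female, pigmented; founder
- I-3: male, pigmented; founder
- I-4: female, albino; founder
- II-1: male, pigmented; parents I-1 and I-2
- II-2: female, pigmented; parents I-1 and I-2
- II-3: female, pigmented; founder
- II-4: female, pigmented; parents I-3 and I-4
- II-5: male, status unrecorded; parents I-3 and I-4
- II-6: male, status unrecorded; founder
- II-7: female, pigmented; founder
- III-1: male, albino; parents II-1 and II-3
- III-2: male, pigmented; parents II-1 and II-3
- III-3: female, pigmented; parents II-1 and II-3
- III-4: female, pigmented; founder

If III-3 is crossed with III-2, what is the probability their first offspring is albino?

1/9

II-1 is pigmented so carries B and received b from I-1 (bb), so II-1 is Bb.
II-3 is pigmented so carries B and passed b to III-1 (bb), so II-3 is Bb.
III-3 is a pigmented offspring of II-1 (Bb) × II-3 (Bb), whose cross gives 1/4 BB : 1/2 Bb : 1/4 bb; conditioning on being pigmented, III-3 is BB with probability 1/3, Bb with probability 2/3.
III-2 is a pigmented offspring of II-1 (Bb) × II-3 (Bb), whose cross gives 1/4 BB : 1/2 Bb : 1/4 bb; conditioning on being pigmented, III-2 is BB with probability 1/3, Bb with probability 2/3.
Summing over parental genotype combinations, P(offspring is albino) = 4/9·1/4 = 1/9.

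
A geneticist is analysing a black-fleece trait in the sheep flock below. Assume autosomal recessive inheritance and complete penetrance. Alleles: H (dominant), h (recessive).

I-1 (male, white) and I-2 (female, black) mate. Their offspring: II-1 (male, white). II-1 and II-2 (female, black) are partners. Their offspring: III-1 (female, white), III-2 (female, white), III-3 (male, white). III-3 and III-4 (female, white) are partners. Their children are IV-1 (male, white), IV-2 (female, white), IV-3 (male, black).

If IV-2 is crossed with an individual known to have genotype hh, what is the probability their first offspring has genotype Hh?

2/3

III-3 is white so carries H and received h from II-2 (hh), so III-3 is Hh.
III-4 is white so carries H and passed h to IV-3 (hh), so III-4 is Hh.
IV-2 is a white offspring of III-3 (Hh) × III-4 (Hh), whose cross gives 1/4 HH : 1/2 Hh : 1/4 hh; conditioning on being white, IV-2 is HH with probability 1/3, Hh with probability 2/3.
Summing over parental genotype combinations, P(offspring has genotype Hh) = 1/3·1 + 2/3·1/2 = 2/3.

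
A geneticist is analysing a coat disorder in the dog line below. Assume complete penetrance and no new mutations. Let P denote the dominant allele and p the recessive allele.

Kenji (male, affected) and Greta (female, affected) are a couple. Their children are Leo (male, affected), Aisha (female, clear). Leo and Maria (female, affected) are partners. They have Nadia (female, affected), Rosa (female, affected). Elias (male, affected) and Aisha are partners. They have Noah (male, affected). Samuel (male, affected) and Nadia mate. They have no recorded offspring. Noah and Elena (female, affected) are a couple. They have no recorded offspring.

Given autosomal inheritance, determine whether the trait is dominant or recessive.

dominant

Kenji and Greta are both affected yet have a clear child Aisha. Under a recessive model two affected parents are homozygous and every child would be affected, so the trait cannot be recessive.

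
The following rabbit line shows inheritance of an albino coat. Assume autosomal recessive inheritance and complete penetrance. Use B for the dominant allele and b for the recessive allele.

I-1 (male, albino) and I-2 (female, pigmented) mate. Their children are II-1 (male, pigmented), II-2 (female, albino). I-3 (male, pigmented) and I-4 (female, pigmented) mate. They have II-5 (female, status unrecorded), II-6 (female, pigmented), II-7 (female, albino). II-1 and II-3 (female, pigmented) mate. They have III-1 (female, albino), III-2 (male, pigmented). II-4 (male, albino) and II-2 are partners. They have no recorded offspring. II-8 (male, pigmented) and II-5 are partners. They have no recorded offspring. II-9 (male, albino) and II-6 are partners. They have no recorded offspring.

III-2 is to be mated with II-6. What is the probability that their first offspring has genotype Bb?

II-1 is pigmented so carries B and received b from I-1 (bb), so II-1 is Bb.
II-3 is pigmented so carries B and passed b to III-1 (bb), so II-3 is Bb.
III-2 is a pigmented offspring of II-1 (Bb) × II-3 (Bb), whose cross gives 1/4 BB : 1/2 Bb : 1/4 bb; conditioning on being pigmented, III-2 is BB with probability 1/3, Bb with probability 2/3.
I-3 is pigmented so carries B and passed b to II-7 (bb), so I-3 is Bb.
I-4 is pigmented so carries B and passed b to II-7 (bb), so I-4 is Bb.
II-6 is a pigmented offspring of I-3 (Bb) × I-4 (Bb), whose cross gives 1/4 BB : 1/2 Bb : 1/4 bb; conditioning on being pigmented, II-6 is BB with probability 1/3, Bb with probability 2/3.
Summing over parental genotype combinations, P(offspring has genotype Bb) = 2/9·1/2 + 2/9·1/2 + 4/9·1/2 = 4/9.

4/9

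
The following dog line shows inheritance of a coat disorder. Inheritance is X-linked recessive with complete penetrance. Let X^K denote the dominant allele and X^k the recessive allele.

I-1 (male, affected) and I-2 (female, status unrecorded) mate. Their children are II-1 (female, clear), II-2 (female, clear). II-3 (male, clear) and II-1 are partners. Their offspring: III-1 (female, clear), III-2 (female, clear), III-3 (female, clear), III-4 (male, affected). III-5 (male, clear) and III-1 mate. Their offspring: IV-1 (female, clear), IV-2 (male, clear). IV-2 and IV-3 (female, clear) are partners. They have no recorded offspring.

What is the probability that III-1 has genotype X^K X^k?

II-3 is clear, so II-3 is X^K Y.
II-1 is clear so carries K and received k from I-1 (X^k Y), so II-1 is X^K X^k.
Their cross gives offspring ratios 1/2 X^K X^K : 1/2 X^K X^k. Conditioning on III-1 being clear, P(X^K X^k) = 1/2 / 1 = 1/2 before taking III-1's own offspring into account.
III-5 is clear, so III-5 is X^K Y.
Now use III-1's offspring. Probability of each recorded status — clear son IV-2: 1/2 if III-1 is X^K X^k, 1 if X^K X^K. (IV-1: equally likely either way, so uninformative.)
Bayes: P(X^K X^k) = 1/2·1/2 / (1/2·1/2 + 1/2·1) = 1/3.

1/3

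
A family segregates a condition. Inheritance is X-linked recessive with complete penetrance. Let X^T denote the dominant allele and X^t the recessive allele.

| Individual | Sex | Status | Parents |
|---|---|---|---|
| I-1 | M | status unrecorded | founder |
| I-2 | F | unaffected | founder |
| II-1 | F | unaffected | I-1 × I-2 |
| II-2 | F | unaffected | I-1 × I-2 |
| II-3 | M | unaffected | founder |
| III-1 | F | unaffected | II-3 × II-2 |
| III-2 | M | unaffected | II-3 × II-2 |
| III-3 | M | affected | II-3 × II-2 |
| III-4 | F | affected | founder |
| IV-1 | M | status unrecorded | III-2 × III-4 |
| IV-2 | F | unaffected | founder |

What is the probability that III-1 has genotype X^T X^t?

II-3 is unaffected, so II-3 is X^T Y.
II-2 is unaffected so carries T and passed t to III-3 (X^t Y), so II-2 is X^T X^t.
Their cross gives offspring ratios 1/2 X^T X^T : 1/2 X^T X^t. Conditioning on III-1 being unaffected, P(X^T X^t) = 1/2 / 1 = 1/2.

1/2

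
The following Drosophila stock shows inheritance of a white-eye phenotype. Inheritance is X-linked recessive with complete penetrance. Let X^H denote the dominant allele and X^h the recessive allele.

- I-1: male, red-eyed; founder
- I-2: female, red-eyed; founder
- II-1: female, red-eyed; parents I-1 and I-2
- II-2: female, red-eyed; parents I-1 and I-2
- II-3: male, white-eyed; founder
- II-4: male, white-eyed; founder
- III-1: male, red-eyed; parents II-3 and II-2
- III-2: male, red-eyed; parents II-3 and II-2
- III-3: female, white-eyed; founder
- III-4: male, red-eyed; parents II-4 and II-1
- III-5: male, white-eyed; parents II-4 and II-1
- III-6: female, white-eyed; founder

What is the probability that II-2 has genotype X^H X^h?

1/5

I-1 is red-eyed, so I-1 is X^H Y.
I-2 is red-eyed so carries H and passed h to II-1 (X^H X^h, whose H came from I-1), so I-2 is X^H X^h.
Their cross gives offspring ratios 1/2 X^H X^H : 1/2 X^H X^h. Conditioning on II-2 being red-eyed, P(X^H X^h) = 1/2 / 1 = 1/2 before taking II-2's own offspring into account.
II-3 is white-eyed, so II-3 is X^h Y.
Now use II-2's offspring. Probability of each recorded status — red-eyed son III-1: 1/2 if II-2 is X^H X^h, 1 if X^H X^H; red-eyed son III-2: 1/2 if II-2 is X^H X^h, 1 if X^H X^H.
Bayes: P(X^H X^h) = 1/2·1/4 / (1/2·1/4 + 1/2·1) = 1/5.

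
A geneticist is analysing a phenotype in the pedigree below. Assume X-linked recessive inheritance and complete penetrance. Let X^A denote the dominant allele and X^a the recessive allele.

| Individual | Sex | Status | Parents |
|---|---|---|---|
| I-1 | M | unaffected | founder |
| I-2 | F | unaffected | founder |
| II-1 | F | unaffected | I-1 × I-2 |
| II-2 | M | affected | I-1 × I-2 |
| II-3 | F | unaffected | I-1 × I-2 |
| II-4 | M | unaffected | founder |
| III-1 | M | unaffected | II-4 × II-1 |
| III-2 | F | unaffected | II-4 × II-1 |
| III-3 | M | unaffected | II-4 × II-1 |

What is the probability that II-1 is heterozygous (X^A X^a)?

1/5

I-1 is unaffected, so I-1 is X^A Y.
I-2 is unaffected so carries A and passed a to II-2 (X^a Y), so I-2 is X^A X^a.
Their cross gives offspring ratios 1/2 X^A X^A : 1/2 X^A X^a. Conditioning on II-1 being unaffected, P(X^A X^a) = 1/2 / 1 = 1/2 before taking II-1's own offspring into account.
II-4 is unaffected, so II-4 is X^A Y.
Now use II-1's offspring. Probability of each recorded status — unaffected son III-1: 1/2 if II-1 is X^A X^a, 1 if X^A X^A; unaffected son III-3: 1/2 if II-1 is X^A X^a, 1 if X^A X^A. (III-2: equally likely either way, so uninformative.)
Bayes: P(X^A X^a) = 1/2·1/4 / (1/2·1/4 + 1/2·1) = 1/5.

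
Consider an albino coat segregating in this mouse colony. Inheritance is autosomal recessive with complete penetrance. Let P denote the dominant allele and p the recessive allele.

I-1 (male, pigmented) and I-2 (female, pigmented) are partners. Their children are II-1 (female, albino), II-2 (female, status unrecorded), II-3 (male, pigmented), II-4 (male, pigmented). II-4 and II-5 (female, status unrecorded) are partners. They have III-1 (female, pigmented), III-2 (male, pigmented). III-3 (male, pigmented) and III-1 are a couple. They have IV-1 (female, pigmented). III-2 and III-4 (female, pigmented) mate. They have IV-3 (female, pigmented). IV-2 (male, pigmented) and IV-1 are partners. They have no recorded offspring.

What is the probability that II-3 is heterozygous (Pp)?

2/3

I-1 is pigmented so carries P and passed p to II-1 (pp), so I-1 is Pp.
I-2 is pigmented so carries P and passed p to II-1 (pp), so I-2 is Pp.
Their cross gives offspring ratios 1/4 PP : 1/2 Pp : 1/4 pp. Conditioning on II-3 being pigmented, P(Pp) = 1/2 / 3/4 = 2/3.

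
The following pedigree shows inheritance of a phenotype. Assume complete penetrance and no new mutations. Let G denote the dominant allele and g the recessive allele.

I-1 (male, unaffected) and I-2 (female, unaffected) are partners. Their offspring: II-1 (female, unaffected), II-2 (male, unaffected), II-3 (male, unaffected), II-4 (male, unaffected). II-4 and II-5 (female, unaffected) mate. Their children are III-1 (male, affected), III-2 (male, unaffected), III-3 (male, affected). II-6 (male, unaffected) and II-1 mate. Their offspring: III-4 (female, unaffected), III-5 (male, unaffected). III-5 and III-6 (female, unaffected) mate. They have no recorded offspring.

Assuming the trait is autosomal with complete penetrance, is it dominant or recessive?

II-4 and II-5 are both unaffected yet have an affected child III-1. Under dominance, an affected child requires at least one affected parent, so the trait cannot be dominant.

recessive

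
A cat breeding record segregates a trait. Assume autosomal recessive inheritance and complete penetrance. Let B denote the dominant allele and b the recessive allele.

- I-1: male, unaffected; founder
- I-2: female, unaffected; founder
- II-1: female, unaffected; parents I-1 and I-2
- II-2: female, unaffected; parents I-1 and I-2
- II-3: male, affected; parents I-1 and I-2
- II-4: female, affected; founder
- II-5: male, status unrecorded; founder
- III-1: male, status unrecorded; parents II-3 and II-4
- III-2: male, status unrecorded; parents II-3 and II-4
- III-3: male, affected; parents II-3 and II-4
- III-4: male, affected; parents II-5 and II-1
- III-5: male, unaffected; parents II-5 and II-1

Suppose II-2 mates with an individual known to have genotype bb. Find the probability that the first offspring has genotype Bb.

I-1 is unaffected so carries B and passed b to II-3 (bb), so I-1 is Bb.
I-2 is unaffected so carries B and passed b to II-3 (bb), so I-2 is Bb.
II-2 is an unaffected offspring of I-1 (Bb) × I-2 (Bb), whose cross gives 1/4 BB : 1/2 Bb : 1/4 bb; conditioning on being unaffected, II-2 is BB with probability 1/3, Bb with probability 2/3.
Summing over parental genotype combinations, P(offspring has genotype Bb) = 1/3·1 + 2/3·1/2 = 2/3.

2/3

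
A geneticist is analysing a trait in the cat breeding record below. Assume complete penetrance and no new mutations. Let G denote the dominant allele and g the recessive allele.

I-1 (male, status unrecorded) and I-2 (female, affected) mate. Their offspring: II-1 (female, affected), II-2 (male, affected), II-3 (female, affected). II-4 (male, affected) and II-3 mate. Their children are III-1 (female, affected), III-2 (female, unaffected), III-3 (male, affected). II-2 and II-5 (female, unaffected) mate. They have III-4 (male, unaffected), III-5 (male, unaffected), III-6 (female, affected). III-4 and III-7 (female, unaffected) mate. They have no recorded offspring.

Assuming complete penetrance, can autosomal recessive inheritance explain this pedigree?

No

Under autosomal recessive, III-2 (unaffected, female) cannot arise from II-4 (affected) × II-3 (affected).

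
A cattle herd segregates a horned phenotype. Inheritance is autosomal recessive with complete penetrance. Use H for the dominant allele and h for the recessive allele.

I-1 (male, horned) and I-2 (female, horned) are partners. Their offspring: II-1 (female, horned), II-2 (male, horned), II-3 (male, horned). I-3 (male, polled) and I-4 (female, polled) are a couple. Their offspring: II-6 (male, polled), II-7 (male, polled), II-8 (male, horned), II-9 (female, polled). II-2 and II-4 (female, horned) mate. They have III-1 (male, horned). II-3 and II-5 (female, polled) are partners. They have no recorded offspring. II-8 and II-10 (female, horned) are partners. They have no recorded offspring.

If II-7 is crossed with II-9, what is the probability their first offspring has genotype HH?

I-3 is polled so carries H and passed h to II-8 (hh), so I-3 is Hh.
I-4 is polled so carries H and passed h to II-8 (hh), so I-4 is Hh.
II-7 is a polled offspring of I-3 (Hh) × I-4 (Hh), whose cross gives 1/4 HH : 1/2 Hh : 1/4 hh; conditioning on being polled, II-7 is HH with probability 1/3, Hh with probability 2/3.
II-9 is a polled offspring of I-3 (Hh) × I-4 (Hh), whose cross gives 1/4 HH : 1/2 Hh : 1/4 hh; conditioning on being polled, II-9 is HH with probability 1/3, Hh with probability 2/3.
Summing over parental genotype combinations, P(offspring has genotype HH) = 1/9·1 + 2/9·1/2 + 2/9·1/2 + 4/9·1/4 = 4/9.

4/9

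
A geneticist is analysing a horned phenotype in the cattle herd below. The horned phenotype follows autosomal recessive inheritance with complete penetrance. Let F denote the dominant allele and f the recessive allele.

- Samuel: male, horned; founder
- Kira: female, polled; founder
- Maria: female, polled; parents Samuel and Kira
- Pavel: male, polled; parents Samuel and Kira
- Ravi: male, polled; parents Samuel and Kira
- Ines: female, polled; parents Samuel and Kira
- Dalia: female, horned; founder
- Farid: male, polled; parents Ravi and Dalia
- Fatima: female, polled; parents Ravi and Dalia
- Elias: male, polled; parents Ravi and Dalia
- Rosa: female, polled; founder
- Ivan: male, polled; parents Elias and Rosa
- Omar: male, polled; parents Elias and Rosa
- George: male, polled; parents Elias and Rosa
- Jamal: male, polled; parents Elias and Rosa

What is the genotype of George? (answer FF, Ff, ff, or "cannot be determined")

George's phenotype allows FF or Ff, and no parent or child forces a single allele at both positions; consistent genotype assignments exist with George as FF or Ff.

cannot be determined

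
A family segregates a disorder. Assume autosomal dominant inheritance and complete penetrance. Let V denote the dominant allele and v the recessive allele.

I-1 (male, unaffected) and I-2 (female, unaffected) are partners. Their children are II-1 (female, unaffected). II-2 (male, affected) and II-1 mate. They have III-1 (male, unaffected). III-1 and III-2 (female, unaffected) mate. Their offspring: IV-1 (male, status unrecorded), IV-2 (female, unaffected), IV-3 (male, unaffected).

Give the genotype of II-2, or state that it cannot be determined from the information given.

Vv

From phenotype alone, II-2 is VV or Vv.
II-2 is affected so carries V and passed v to III-1 (vv), so II-2 is Vv.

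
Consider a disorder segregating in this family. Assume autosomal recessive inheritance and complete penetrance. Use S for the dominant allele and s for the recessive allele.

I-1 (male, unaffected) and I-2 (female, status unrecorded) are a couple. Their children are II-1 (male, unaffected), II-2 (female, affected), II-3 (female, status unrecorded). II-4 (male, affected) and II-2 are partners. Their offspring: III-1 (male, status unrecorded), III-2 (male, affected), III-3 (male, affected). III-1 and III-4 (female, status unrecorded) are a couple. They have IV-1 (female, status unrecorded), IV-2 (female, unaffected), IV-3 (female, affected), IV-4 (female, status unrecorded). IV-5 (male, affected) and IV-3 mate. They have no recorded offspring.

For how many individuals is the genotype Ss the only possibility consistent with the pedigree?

3

Obligate heterozygotes: I-1 is unaffected so carries S and passed s to II-2 (ss), so I-1 is Ss; III-4 passed S to IV-2 (Ss, whose s came from III-1) and passed s to IV-3 (ss), so III-4 is Ss; IV-2 is unaffected so carries S and received s from III-1 (ss), so IV-2 is Ss.
Every other individual is either homozygous by phenotype or has at least one consistent homozygous assignment, so the count is 3.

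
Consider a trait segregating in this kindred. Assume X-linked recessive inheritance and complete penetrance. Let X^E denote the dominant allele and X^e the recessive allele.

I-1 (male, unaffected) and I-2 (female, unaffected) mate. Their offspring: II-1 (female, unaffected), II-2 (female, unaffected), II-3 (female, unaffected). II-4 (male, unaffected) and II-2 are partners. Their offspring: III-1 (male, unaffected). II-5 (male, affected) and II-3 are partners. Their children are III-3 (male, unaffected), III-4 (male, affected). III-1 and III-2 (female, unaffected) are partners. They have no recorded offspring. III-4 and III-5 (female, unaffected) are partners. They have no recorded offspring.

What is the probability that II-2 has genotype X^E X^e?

I-1 is unaffected, so I-1 is X^E Y.
I-2 is unaffected so carries E and passed e to II-3 (X^E X^e, whose E came from I-1), so I-2 is X^E X^e.
Their cross gives offspring ratios 1/2 X^E X^E : 1/2 X^E X^e. Conditioning on II-2 being unaffected, P(X^E X^e) = 1/2 / 1 = 1/2 before taking II-2's own offspring into account.
II-4 is unaffected, so II-4 is X^E Y.
Now use II-2's offspring. Probability of each recorded status — unaffected son III-1: 1/2 if II-2 is X^E X^e, 1 if X^E X^E.
Bayes: P(X^E X^e) = 1/2·1/2 / (1/2·1/2 + 1/2·1) = 1/3.

1/3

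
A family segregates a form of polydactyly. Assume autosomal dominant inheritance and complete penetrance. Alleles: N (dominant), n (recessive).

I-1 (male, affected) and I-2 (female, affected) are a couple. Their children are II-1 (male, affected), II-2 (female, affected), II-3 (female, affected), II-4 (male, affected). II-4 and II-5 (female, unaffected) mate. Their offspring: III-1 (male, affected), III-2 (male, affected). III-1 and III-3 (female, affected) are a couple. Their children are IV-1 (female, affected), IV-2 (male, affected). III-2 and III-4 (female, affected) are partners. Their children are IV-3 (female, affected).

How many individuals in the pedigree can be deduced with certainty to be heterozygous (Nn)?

2

Obligate heterozygotes: III-1 is affected so carries N and received n from II-5 (nn), so III-1 is Nn; III-2 is affected so carries N and received n from II-5 (nn), so III-2 is Nn.
Every other individual is either homozygous by phenotype or has at least one consistent homozygous assignment, so the count is 2.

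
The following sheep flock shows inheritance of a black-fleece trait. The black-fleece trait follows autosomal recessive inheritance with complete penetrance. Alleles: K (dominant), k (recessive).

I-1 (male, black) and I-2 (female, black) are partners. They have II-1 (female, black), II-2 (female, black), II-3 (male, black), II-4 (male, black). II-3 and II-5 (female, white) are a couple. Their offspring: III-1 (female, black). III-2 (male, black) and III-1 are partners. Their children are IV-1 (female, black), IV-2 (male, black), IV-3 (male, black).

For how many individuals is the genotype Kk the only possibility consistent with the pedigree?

Obligate heterozygotes: II-5 is white so carries K and passed k to III-1 (kk), so II-5 is Kk.
Every other individual is either homozygous by phenotype or has at least one consistent homozygous assignment, so the count is 1.

1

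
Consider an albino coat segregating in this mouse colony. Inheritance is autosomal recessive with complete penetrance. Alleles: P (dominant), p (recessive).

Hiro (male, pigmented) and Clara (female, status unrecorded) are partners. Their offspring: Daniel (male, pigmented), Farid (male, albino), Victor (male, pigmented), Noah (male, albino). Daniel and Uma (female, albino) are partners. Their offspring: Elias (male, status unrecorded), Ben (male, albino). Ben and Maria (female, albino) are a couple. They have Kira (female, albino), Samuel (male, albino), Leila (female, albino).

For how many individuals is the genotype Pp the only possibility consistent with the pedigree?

2

Obligate heterozygotes: Hiro is pigmented so carries P and passed p to Farid (pp), so Hiro is Pp; Daniel is pigmented so carries P and passed p to Ben (pp), so Daniel is Pp.
Every other individual is either homozygous by phenotype or has at least one consistent homozygous assignment, so the count is 2.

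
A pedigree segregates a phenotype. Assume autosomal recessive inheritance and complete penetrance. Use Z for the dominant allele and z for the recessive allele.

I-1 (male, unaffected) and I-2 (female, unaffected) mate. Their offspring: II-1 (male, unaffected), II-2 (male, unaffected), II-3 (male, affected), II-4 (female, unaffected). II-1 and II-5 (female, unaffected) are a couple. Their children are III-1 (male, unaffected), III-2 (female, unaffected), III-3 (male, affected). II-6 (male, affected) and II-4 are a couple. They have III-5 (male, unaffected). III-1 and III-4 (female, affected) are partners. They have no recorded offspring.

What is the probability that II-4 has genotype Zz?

1/2

I-1 is unaffected so carries Z and passed z to II-3 (zz), so I-1 is Zz.
I-2 is unaffected so carries Z and passed z to II-3 (zz), so I-2 is Zz.
Their cross gives offspring ratios 1/4 ZZ : 1/2 Zz : 1/4 zz. Conditioning on II-4 being unaffected, P(Zz) = 1/2 / 3/4 = 2/3 before taking II-4's own offspring into account.
II-6 is affected, so II-6 is zz.
Now use II-4's offspring. Probability of each recorded status — unaffected son III-5: 1/2 if II-4 is Zz, 1 if ZZ.
Bayes: P(Zz) = 2/3·1/2 / (2/3·1/2 + 1/3·1) = 1/2.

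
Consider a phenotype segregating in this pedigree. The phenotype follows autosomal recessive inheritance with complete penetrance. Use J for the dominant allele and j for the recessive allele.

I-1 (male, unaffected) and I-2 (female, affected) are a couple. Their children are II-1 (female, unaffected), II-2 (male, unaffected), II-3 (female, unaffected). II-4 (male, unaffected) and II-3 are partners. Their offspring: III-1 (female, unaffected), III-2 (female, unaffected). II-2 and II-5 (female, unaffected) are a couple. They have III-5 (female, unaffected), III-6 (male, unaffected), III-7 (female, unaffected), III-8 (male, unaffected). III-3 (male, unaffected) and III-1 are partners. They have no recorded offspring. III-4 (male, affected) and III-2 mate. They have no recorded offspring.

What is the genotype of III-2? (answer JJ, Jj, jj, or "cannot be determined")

cannot be determined

III-2's phenotype allows JJ or Jj, and no parent or child forces a single allele at both positions; consistent genotype assignments exist with III-2 as JJ or Jj.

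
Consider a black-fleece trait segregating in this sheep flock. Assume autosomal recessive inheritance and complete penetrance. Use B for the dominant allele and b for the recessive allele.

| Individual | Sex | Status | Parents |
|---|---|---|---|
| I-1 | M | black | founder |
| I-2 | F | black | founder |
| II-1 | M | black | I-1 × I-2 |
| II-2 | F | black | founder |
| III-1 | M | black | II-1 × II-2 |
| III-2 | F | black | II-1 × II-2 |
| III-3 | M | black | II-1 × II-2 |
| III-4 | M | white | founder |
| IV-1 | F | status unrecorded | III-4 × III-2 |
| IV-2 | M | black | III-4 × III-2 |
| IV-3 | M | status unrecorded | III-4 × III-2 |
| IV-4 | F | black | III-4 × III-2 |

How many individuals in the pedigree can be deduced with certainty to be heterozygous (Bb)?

Obligate heterozygotes: III-4 is white so carries B and passed b to IV-2 (bb), so III-4 is Bb.
Every other individual is either homozygous by phenotype or has at least one consistent homozygous assignment, so the count is 1.

1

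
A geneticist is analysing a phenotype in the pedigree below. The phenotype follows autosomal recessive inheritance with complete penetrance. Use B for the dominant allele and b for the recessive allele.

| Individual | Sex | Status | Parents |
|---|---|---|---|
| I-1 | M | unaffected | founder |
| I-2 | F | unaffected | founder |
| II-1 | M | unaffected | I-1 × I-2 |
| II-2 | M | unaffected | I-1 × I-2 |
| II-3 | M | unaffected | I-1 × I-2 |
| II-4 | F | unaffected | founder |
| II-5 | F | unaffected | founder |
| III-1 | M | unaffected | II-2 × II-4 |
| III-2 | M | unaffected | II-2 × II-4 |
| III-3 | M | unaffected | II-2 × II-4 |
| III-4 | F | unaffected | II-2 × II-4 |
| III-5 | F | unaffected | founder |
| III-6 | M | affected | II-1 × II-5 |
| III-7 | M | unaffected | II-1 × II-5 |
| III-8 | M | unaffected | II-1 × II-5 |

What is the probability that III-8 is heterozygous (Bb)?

II-1 is unaffected so carries B and passed b to III-6 (bb), so II-1 is Bb.
II-5 is unaffected so carries B and passed b to III-6 (bb), so II-5 is Bb.
Their cross gives offspring ratios 1/4 BB : 1/2 Bb : 1/4 bb. Conditioning on III-8 being unaffected, P(Bb) = 1/2 / 3/4 = 2/3.

2/3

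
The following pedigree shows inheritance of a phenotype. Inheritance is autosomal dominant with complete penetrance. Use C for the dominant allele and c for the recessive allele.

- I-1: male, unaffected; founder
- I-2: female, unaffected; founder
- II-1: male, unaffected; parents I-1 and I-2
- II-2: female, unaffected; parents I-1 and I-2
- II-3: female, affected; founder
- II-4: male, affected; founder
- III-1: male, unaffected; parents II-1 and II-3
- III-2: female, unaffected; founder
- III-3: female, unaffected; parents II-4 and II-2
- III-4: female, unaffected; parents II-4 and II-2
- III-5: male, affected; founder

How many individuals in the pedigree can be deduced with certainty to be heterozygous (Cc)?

2

Obligate heterozygotes: II-3 is affected so carries C and passed c to III-1 (cc), so II-3 is Cc; II-4 is affected so carries C and passed c to III-3 (cc), so II-4 is Cc.
Every other individual is either homozygous by phenotype or has at least one consistent homozygous assignment, so the count is 2.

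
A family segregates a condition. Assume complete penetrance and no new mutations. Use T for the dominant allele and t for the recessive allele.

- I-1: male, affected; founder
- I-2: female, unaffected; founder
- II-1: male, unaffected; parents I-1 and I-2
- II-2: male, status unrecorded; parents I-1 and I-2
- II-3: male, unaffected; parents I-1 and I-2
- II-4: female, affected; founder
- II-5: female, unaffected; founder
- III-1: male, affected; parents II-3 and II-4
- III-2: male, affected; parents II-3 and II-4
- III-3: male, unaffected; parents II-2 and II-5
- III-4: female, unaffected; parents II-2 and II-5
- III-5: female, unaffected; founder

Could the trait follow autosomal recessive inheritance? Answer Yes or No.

Yes

A consistent assignment under autosomal recessive exists: I-1 tt, I-2 TT, II-1 Tt, II-2 Tt, II-3 Tt, II-4 tt, II-5 TT, III-1 tt, III-2 tt, III-3 TT, III-4 TT, III-5 TT.
In this assignment every recorded phenotype matches its genotype and every non-founder's genotype is obtainable from its parents' genotypes, so the pedigree is consistent.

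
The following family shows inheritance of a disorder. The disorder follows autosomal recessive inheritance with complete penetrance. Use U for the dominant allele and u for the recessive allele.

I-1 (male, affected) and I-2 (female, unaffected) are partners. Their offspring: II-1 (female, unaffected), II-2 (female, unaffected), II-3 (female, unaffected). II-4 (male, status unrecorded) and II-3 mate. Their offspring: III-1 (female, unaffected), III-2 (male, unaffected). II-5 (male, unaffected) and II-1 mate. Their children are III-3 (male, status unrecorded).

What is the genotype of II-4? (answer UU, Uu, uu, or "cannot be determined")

II-4's phenotype is unrecorded, and no parent or child forces a single allele at both positions; consistent genotype assignments exist with II-4 as UU or Uu or uu.

cannot be determined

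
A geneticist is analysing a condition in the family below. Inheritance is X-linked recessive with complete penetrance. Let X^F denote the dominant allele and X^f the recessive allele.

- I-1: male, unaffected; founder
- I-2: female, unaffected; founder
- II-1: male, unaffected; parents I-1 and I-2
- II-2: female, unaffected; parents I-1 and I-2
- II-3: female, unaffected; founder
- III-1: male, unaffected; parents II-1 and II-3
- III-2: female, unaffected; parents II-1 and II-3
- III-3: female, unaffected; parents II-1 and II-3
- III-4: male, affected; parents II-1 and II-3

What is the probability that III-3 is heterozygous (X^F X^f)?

II-1 is unaffected, so II-1 is X^F Y.
II-3 is unaffected so carries F and passed f to III-4 (X^f Y), so II-3 is X^F X^f.
Their cross gives offspring ratios 1/2 X^F X^F : 1/2 X^F X^f. Conditioning on III-3 being unaffected, P(X^F X^f) = 1/2 / 1 = 1/2.

1/2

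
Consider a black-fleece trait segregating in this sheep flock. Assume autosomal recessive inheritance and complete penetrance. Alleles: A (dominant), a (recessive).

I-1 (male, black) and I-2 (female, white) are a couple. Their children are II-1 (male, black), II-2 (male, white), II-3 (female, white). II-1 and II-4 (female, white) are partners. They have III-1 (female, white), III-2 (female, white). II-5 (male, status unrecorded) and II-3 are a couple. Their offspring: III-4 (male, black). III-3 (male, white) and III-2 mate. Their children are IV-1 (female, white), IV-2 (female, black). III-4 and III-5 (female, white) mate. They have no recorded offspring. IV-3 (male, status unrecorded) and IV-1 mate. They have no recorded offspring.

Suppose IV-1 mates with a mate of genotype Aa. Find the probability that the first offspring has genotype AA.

III-3 is white so carries A and passed a to IV-2 (aa), so III-3 is Aa.
III-2 is white so carries A and received a from II-1 (aa), so III-2 is Aa.
IV-1 is a white offspring of III-3 (Aa) × III-2 (Aa), whose cross gives 1/4 AA : 1/2 Aa : 1/4 aa; conditioning on being white, IV-1 is AA with probability 1/3, Aa with probability 2/3.
Summing over parental genotype combinations, P(offspring has genotype AA) = 1/3·1/2 + 2/3·1/4 = 1/3.

1/3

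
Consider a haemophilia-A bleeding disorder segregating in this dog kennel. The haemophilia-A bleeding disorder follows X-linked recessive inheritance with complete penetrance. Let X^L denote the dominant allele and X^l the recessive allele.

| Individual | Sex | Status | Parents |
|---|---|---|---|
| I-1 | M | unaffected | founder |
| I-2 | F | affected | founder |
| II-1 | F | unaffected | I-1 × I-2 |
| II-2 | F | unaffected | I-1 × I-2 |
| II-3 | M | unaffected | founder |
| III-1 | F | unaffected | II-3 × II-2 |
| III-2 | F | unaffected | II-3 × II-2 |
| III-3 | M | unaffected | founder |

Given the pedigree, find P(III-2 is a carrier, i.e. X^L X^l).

1/2

II-3 is unaffected, so II-3 is X^L Y.
II-2 is unaffected so carries L and received l from I-2 (X^l X^l), so II-2 is X^L X^l.
Their cross gives offspring ratios 1/2 X^L X^L : 1/2 X^L X^l. Conditioning on III-2 being unaffected, P(X^L X^l) = 1/2 / 1 = 1/2.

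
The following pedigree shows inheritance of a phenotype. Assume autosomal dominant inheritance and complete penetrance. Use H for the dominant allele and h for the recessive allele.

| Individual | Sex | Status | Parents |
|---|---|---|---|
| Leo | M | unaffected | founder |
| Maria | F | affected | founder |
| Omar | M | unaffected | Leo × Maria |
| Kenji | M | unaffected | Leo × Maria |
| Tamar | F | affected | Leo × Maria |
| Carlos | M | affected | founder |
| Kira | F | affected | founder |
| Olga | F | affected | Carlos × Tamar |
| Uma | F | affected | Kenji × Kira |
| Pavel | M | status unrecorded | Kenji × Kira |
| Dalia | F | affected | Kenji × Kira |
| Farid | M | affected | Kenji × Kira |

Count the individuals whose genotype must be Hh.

5

Obligate heterozygotes: Maria is affected so carries H and passed h to Omar (hh), so Maria is Hh; Tamar is affected so carries H and received h from Leo (hh), so Tamar is Hh; Uma is affected so carries H and received h from Kenji (hh), so Uma is Hh; Dalia is affected so carries H and received h from Kenji (hh), so Dalia is Hh; Farid is affected so carries H and received h from Kenji (hh), so Farid is Hh.
Every other individual is either homozygous by phenotype or has at least one consistent homozygous assignment, so the count is 5.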